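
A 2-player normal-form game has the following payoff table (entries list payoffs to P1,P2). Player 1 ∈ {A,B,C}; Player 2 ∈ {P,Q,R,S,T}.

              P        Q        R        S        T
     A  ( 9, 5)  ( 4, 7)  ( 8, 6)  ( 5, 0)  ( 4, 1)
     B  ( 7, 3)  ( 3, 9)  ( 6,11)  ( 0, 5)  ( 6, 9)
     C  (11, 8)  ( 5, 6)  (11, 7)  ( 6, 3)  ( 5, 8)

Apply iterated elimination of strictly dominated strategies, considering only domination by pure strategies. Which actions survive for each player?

Remaining: P1:{B,C} P2:{P,R,T}

P1 drop A (C beats it: P:11>9 Q:5>4 R:11>8 S:6>5 T:5>4)
P2 drop Q (R beats it: B:11>9 C:7>6)
P2 drop S (R beats it: B:11>5 C:7>3)
P1→{B,C} P2→{P,R,T}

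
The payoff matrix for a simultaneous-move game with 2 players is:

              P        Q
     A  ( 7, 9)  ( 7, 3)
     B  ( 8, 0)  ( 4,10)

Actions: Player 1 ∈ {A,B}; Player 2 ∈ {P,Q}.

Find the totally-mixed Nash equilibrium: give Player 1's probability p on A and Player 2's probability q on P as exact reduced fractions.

P1 indiff ⇒ q·7+(1-q)·7 = q·8+(1-q)·4 ⇒ q(-1) = (1-q)(-3) ⇒ q = 3/4
P2 indiff ⇒ p·9+(1-p)·0 = p·3+(1-p)·10 ⇒ p(6) = (1-p)(10) ⇒ p = 5/8

p=5/8, q=3/4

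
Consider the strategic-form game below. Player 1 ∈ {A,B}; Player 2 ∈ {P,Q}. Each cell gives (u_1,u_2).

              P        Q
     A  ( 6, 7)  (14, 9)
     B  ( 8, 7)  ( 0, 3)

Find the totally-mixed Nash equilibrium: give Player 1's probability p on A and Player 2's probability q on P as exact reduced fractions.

P1 indiff ⇒ q·6+(1-q)·14 = q·8+(1-q)·0 ⇒ q(-2) = (1-q)(-14) ⇒ q = 7/8
P2 indiff ⇒ p·7+(1-p)·7 = p·9+(1-p)·3 ⇒ p(-2) = (1-p)(-4) ⇒ p = 2/3

P1 mixes 2/3 on A; P2 mixes 7/8 on P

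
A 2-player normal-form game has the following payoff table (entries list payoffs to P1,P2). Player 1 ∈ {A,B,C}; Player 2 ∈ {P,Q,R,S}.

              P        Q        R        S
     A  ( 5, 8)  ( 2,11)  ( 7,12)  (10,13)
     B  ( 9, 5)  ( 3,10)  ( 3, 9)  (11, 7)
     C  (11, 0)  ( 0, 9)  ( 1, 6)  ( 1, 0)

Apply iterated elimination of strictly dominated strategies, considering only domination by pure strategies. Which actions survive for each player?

Survivors P1:{A,B} P2:{Q,R,S}

P2 drop P (Q beats it: A:11>8 B:10>5 C:9>0)
P1 drop C (A beats it: Q:2>0 R:7>1 S:10>1)
P1→{A,B} P2→{Q,R,S}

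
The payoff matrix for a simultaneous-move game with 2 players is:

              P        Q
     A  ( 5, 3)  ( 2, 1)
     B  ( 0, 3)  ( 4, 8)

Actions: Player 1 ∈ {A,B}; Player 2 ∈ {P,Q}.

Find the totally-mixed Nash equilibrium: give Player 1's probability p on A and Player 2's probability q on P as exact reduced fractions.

P1 indiff ⇒ q·5+(1-q)·2 = q·0+(1-q)·4 ⇒ q(5) = (1-q)(2) ⇒ q = 2/7
P2 indiff ⇒ p·3+(1-p)·3 = p·1+(1-p)·8 ⇒ p(2) = (1-p)(5) ⇒ p = 5/7

P1 mixes 5/7 on A; P2 mixes 2/7 on P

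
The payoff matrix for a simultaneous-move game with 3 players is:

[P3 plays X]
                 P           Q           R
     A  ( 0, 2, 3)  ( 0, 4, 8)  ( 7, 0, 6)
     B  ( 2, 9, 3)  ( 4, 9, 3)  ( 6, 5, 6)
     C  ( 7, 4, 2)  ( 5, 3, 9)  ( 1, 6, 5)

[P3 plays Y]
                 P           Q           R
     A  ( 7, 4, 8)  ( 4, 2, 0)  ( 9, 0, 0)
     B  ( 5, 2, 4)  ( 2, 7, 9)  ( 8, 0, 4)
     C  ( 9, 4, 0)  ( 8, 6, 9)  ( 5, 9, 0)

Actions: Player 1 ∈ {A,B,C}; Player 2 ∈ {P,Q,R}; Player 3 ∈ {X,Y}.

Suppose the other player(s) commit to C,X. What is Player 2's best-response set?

argmax u_2 = {R}

u_2(P vs C,X) = 4
u_2(Q vs C,X) = 3
u_2(R vs C,X) = 6
max payoff 6 at {R}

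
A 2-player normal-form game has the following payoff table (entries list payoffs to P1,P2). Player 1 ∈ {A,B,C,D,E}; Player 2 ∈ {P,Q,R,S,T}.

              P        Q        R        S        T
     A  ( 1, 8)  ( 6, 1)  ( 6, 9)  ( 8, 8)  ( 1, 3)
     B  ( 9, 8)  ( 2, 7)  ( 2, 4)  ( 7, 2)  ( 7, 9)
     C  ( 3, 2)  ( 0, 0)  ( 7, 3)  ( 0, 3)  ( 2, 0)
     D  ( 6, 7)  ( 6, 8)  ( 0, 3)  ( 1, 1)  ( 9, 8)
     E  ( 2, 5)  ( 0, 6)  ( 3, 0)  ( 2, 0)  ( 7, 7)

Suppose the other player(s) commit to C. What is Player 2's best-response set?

u_2(P vs C) = 2
u_2(Q vs C) = 0
u_2(R vs C) = 3
u_2(S vs C) = 3
u_2(T vs C) = 0
max payoff 3 at {R,S}

BR_2 = {R,S}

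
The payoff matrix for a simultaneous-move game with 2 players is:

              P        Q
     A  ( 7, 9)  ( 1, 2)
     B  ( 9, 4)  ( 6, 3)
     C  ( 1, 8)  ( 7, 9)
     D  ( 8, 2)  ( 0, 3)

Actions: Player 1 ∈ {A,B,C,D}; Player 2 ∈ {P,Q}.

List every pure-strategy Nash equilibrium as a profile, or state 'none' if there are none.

NE set: (B,P), (C,Q)

(A,P): not NE [P1→B gives 9>7]
(A,Q): not NE [P1→C gives 7>1; P2→P gives 9>2]
(B,P): NE
(B,Q): not NE [P1→C gives 7>6; P2→P gives 4>3]
(C,P): not NE [P1→B gives 9>1; P2→Q gives 9>8]
(C,Q): NE
(D,P): not NE [P1→B gives 9>8; P2→Q gives 3>2]
(D,Q): not NE [P1→C gives 7>0]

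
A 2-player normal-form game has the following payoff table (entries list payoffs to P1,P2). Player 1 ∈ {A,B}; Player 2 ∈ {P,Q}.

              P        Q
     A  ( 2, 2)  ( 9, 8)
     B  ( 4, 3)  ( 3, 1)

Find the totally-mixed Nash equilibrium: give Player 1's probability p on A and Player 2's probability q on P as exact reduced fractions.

P1 indiff ⇒ q·2+(1-q)·9 = q·4+(1-q)·3 ⇒ q(-2) = (1-q)(-6) ⇒ q = 3/4
P2 indiff ⇒ p·2+(1-p)·3 = p·8+(1-p)·1 ⇒ p(-6) = (1-p)(-2) ⇒ p = 1/4

P1 mixes 1/4 on A; P2 mixes 3/4 on P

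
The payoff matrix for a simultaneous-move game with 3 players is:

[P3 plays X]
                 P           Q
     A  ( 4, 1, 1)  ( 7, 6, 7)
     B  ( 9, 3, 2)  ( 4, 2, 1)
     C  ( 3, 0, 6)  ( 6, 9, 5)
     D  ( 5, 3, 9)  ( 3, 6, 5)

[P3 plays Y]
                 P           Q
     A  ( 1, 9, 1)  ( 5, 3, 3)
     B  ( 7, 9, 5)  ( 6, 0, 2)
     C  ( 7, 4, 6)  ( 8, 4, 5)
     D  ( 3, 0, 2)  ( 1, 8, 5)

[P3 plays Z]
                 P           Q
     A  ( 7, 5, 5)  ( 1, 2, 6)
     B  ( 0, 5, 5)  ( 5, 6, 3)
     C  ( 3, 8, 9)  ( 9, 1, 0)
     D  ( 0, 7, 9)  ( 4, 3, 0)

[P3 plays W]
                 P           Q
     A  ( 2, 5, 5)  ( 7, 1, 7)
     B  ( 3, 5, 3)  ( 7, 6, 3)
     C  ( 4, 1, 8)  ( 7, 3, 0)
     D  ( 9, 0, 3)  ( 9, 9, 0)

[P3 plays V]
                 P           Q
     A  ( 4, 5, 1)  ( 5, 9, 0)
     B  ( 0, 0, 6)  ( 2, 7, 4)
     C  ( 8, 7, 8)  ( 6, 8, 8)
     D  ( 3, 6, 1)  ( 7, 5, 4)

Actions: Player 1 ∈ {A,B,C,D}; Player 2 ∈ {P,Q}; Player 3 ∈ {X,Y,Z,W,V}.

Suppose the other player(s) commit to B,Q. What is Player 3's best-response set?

u_3(X vs B,Q) = 1
u_3(Y vs B,Q) = 2
u_3(Z vs B,Q) = 3
u_3(W vs B,Q) = 3
u_3(V vs B,Q) = 4
max payoff 4 at {V}

BR_3 = {V}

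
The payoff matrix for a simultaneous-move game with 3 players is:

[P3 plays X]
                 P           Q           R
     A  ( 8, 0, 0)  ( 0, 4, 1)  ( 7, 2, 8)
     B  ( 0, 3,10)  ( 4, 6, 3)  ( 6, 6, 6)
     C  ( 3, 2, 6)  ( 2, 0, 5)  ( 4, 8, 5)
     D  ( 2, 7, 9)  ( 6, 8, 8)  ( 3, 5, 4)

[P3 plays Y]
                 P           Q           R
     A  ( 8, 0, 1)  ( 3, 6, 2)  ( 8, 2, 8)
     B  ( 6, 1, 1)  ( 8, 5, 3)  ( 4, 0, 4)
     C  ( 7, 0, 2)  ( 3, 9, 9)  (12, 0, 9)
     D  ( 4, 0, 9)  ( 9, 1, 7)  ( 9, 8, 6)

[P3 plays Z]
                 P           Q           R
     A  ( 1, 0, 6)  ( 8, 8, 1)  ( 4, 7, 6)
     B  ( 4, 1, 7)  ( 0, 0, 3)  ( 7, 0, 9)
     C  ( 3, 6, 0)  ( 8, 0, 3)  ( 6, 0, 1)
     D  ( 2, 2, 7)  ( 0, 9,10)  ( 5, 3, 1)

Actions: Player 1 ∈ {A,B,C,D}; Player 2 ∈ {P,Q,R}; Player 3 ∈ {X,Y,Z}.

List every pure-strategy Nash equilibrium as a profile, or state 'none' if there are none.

No pure NE.

(A,P,X): not NE [P2→Q gives 4>0; P3→Z gives 6>0]
(A,P,Y): not NE [P2→Q gives 6>0; P3→Z gives 6>1]
(A,P,Z): not NE [P1→B gives 4>1; P2→Q gives 8>0]
(A,Q,X): not NE [P1→D gives 6>0; P3→Y gives 2>1]
(A,Q,Y): not NE [P1→D gives 9>3]
(A,Q,Z): not NE [P3→Y gives 2>1]
(A,R,X): not NE [P2→Q gives 4>2]
(A,R,Y): not NE [P1→C gives 12>8; P2→Q gives 6>2]
(A,R,Z): not NE [P1→B gives 7>4; P2→Q gives 8>7; P3→Y gives 8>6]
(B,P,X): not NE [P1→A gives 8>0; P2→R gives 6>3]
(B,P,Y): not NE [P1→A gives 8>6; P2→Q gives 5>1; P3→X gives 10>1]
(B,P,Z): not NE [P3→X gives 10>7]
(B,Q,X): not NE [P1→D gives 6>4]
(B,Q,Y): not NE [P1→D gives 9>8]
(B,Q,Z): not NE [P1→C gives 8>0; P2→P gives 1>0]
(B,R,X): not NE [P1→A gives 7>6; P3→Z gives 9>6]
(B,R,Y): not NE [P1→C gives 12>4; P2→Q gives 5>0; P3→Z gives 9>4]
(B,R,Z): not NE [P2→P gives 1>0]
(C,P,X): not NE [P1→A gives 8>3; P2→R gives 8>2]
(C,P,Y): not NE [P1→A gives 8>7; P2→Q gives 9>0; P3→X gives 6>2]
(C,P,Z): not NE [P1→B gives 4>3; P3→X gives 6>0]
(C,Q,X): not NE [P1→D gives 6>2; P2→R gives 8>0; P3→Y gives 9>5]
(C,Q,Y): not NE [P1→D gives 9>3]
(C,Q,Z): not NE [P2→P gives 6>0; P3→Y gives 9>3]
(C,R,X): not NE [P1→A gives 7>4; P3→Y gives 9>5]
(C,R,Y): not NE [P2→Q gives 9>0]
(C,R,Z): not NE [P1→B gives 7>6; P2→P gives 6>0; P3→Y gives 9>1]
(D,P,X): not NE [P1→A gives 8>2; P2→Q gives 8>7]
(D,P,Y): not NE [P1→A gives 8>4; P2→R gives 8>0]
(D,P,Z): not NE [P1→B gives 4>2; P2→Q gives 9>2; P3→Y gives 9>7]
(D,Q,X): not NE [P3→Z gives 10>8]
(D,Q,Y): not NE [P2→R gives 8>1; P3→Z gives 10>7]
(D,Q,Z): not NE [P1→C gives 8>0]
(D,R,X): not NE [P1→A gives 7>3; P2→Q gives 8>5; P3→Y gives 6>4]
(D,R,Y): not NE [P1→C gives 12>9]
(D,R,Z): not NE [P1→B gives 7>5; P2→Q gives 9>3; P3→Y gives 6>1]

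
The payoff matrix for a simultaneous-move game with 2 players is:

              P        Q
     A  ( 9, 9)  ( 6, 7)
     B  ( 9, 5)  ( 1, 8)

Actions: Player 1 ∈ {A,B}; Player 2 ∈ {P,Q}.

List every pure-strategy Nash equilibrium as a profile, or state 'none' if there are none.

Nash profiles: (A,P)

(A,P): NE
(A,Q): not NE [P2→P gives 9>7]
(B,P): not NE [P2→Q gives 8>5]
(B,Q): not NE [P1→A gives 6>1]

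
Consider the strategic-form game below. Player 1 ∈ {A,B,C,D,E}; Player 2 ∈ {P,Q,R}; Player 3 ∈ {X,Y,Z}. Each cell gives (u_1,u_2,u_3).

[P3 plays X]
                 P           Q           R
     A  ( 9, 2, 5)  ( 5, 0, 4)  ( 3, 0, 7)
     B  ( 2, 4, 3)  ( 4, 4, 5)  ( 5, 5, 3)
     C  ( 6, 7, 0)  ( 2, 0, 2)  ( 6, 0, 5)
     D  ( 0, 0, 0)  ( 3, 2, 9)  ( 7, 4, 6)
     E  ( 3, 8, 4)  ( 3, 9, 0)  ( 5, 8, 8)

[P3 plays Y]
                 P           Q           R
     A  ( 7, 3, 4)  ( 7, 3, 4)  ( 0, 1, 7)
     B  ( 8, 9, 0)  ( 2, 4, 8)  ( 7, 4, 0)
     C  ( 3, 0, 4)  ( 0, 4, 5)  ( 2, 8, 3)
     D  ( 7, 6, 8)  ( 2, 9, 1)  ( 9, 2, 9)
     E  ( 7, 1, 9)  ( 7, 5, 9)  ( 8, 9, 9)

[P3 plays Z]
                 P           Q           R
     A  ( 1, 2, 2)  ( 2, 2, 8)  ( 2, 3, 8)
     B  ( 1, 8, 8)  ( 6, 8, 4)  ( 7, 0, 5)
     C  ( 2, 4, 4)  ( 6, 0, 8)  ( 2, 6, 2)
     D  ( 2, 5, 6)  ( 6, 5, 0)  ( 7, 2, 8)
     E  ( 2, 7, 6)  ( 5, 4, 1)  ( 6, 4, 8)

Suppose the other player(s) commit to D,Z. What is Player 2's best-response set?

u_2(P vs D,Z) = 5
u_2(Q vs D,Z) = 5
u_2(R vs D,Z) = 2
max payoff 5 at {P,Q}

argmax u_2 = {P,Q}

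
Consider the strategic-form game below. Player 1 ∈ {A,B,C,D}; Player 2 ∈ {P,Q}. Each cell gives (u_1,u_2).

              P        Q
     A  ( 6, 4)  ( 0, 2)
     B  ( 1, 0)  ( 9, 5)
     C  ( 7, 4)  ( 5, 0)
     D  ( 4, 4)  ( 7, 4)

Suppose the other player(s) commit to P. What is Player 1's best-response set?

u_1(A vs P) = 6
u_1(B vs P) = 1
u_1(C vs P) = 7
u_1(D vs P) = 4
max payoff 7 at {C}

P1 best: {C}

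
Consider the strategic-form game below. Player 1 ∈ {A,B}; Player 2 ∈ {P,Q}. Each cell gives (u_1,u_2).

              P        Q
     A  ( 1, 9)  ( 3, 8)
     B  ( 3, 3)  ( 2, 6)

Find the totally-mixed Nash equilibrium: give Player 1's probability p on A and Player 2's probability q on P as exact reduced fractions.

(p,q) = (3/4, 1/3)

P1 indiff ⇒ q·1+(1-q)·3 = q·3+(1-q)·2 ⇒ q(-2) = (1-q)(-1) ⇒ q = 1/3
P2 indiff ⇒ p·9+(1-p)·3 = p·8+(1-p)·6 ⇒ p(1) = (1-p)(3) ⇒ p = 3/4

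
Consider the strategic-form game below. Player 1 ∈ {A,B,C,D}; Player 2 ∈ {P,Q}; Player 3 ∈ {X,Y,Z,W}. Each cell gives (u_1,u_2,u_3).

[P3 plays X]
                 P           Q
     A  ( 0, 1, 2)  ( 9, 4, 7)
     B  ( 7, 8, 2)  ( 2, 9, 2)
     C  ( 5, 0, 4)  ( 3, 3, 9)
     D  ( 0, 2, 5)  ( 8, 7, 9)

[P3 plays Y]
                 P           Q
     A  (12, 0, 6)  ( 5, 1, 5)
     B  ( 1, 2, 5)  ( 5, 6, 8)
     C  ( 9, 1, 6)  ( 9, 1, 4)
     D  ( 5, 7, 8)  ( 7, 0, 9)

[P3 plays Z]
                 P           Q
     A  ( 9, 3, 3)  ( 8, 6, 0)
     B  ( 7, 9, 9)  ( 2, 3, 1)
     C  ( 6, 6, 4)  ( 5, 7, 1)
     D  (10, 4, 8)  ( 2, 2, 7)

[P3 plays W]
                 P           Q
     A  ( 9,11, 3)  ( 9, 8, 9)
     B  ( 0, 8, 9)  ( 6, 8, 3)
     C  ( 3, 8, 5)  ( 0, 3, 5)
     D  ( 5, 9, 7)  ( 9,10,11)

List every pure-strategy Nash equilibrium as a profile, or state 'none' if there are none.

Nash profiles: (D,P,Z), (D,Q,W)

(A,P,X): not NE [P1→B gives 7>0; P2→Q gives 4>1; P3→Y gives 6>2]
(A,P,Y): not NE [P2→Q gives 1>0]
(A,P,Z): not NE [P1→D gives 10>9; P2→Q gives 6>3; P3→Y gives 6>3]
(A,P,W): not NE [P3→Y gives 6>3]
(A,Q,X): not NE [P3→W gives 9>7]
(A,Q,Y): not NE [P1→C gives 9>5; P3→W gives 9>5]
(A,Q,Z): not NE [P3→W gives 9>0]
(A,Q,W): not NE [P2→P gives 11>8]
(B,P,X): not NE [P2→Q gives 9>8; P3→W gives 9>2]
(B,P,Y): not NE [P1→A gives 12>1; P2→Q gives 6>2; P3→W gives 9>5]
(B,P,Z): not NE [P1→D gives 10>7]
(B,P,W): not NE [P1→A gives 9>0]
(B,Q,X): not NE [P1→A gives 9>2; P3→Y gives 8>2]
(B,Q,Y): not NE [P1→C gives 9>5]
(B,Q,Z): not NE [P1→A gives 8>2; P2→P gives 9>3; P3→Y gives 8>1]
(B,Q,W): not NE [P1→D gives 9>6; P3→Y gives 8>3]
(C,P,X): not NE [P1→B gives 7>5; P2→Q gives 3>0; P3→Y gives 6>4]
(C,P,Y): not NE [P1→A gives 12>9]
(C,P,Z): not NE [P1→D gives 10>6; P2→Q gives 7>6; P3→Y gives 6>4]
(C,P,W): not NE [P1→A gives 9>3; P3→Y gives 6>5]
(C,Q,X): not NE [P1→A gives 9>3]
(C,Q,Y): not NE [P3→X gives 9>4]
(C,Q,Z): not NE [P1→A gives 8>5; P3→X gives 9>1]
(C,Q,W): not NE [P1→D gives 9>0; P2→P gives 8>3; P3→X gives 9>5]
(D,P,X): not NE [P1→B gives 7>0; P2→Q gives 7>2; P3→Z gives 8>5]
(D,P,Y): not NE [P1→A gives 12>5]
(D,P,Z): NE
(D,P,W): not NE [P1→A gives 9>5; P2→Q gives 10>9; P3→Z gives 8>7]
(D,Q,X): not NE [P1→A gives 9>8; P3→W gives 11>9]
(D,Q,Y): not NE [P1→C gives 9>7; P2→P gives 7>0; P3→W gives 11>9]
(D,Q,Z): not NE [P1→A gives 8>2; P2→P gives 4>2; P3→W gives 11>7]
(D,Q,W): NE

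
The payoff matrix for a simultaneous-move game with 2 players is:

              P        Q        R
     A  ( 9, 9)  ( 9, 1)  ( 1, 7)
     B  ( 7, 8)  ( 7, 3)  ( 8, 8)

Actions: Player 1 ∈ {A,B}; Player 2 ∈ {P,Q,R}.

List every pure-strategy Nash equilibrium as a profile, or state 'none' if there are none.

Nash profiles: (A,P), (B,R)

(A,P): NE
(A,Q): not NE [P2→P gives 9>1]
(A,R): not NE [P1→B gives 8>1; P2→P gives 9>7]
(B,P): not NE [P1→A gives 9>7]
(B,Q): not NE [P1→A gives 9>7; P2→R gives 8>3]
(B,R): NE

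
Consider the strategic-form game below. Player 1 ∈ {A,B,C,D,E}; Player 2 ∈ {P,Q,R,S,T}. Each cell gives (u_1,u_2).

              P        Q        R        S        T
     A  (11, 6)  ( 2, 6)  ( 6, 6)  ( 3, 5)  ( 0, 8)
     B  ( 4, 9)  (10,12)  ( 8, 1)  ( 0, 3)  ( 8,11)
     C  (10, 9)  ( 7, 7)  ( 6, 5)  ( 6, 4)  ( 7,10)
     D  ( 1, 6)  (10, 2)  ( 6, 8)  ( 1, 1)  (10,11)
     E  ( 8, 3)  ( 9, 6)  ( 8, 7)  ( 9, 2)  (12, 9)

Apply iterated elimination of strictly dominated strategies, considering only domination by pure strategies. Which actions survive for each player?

P2 drop P (T beats it: A:8>6 B:11>9 C:10>9 D:11>6 E:9>3)
P1 drop A (E beats it: Q:9>2 R:8>6 S:9>3 T:12>0)
P1 drop C (E beats it: Q:9>7 R:8>6 S:9>6 T:12>7)
P2 drop R (T beats it: B:11>1 D:11>8 E:9>7)
P2 drop S (Q beats it: B:12>3 D:2>1 E:6>2)
P1→{B,D,E} P2→{Q,T}

Remaining: P1:{B,D,E} P2:{Q,T}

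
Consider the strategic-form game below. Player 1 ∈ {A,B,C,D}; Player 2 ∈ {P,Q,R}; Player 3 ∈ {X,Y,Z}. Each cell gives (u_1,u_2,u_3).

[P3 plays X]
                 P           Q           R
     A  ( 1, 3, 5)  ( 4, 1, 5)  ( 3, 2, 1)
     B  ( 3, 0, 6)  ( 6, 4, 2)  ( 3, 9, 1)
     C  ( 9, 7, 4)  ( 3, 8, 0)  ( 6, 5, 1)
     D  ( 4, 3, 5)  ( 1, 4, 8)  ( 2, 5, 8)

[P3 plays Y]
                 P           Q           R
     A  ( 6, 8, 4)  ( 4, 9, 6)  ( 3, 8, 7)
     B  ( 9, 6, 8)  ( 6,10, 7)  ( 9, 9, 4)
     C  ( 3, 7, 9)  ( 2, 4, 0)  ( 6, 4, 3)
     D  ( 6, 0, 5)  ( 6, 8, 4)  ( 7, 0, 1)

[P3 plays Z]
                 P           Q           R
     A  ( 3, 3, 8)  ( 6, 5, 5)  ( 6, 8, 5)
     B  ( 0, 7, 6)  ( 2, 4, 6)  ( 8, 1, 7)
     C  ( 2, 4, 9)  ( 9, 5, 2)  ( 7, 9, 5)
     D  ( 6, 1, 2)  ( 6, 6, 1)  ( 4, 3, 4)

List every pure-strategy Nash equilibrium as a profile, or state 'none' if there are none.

Nash profiles: (B,Q,Y)

(A,P,X): not NE [P1→C gives 9>1; P3→Z gives 8>5]
(A,P,Y): not NE [P1→B gives 9>6; P2→Q gives 9>8; P3→Z gives 8>4]
(A,P,Z): not NE [P1→D gives 6>3; P2→R gives 8>3]
(A,Q,X): not NE [P1→B gives 6>4; P2→P gives 3>1; P3→Y gives 6>5]
(A,Q,Y): not NE [P1→D gives 6>4]
(A,Q,Z): not NE [P1→C gives 9>6; P2→R gives 8>5; P3→Y gives 6>5]
(A,R,X): not NE [P1→C gives 6>3; P2→P gives 3>2; P3→Y gives 7>1]
(A,R,Y): not NE [P1→B gives 9>3; P2→Q gives 9>8]
(A,R,Z): not NE [P1→B gives 8>6; P3→Y gives 7>5]
(B,P,X): not NE [P1→C gives 9>3; P2→R gives 9>0; P3→Y gives 8>6]
(B,P,Y): not NE [P2→Q gives 10>6]
(B,P,Z): not NE [P1→D gives 6>0; P3→Y gives 8>6]
(B,Q,X): not NE [P2→R gives 9>4; P3→Y gives 7>2]
(B,Q,Y): NE
(B,Q,Z): not NE [P1→C gives 9>2; P2→P gives 7>4; P3→Y gives 7>6]
(B,R,X): not NE [P1→C gives 6>3; P3→Z gives 7>1]
(B,R,Y): not NE [P2→Q gives 10>9; P3→Z gives 7>4]
(B,R,Z): not NE [P2→P gives 7>1]
(C,P,X): not NE [P2→Q gives 8>7; P3→Z gives 9>4]
(C,P,Y): not NE [P1→B gives 9>3]
(C,P,Z): not NE [P1→D gives 6>2; P2→R gives 9>4]
(C,Q,X): not NE [P1→B gives 6>3; P3→Z gives 2>0]
(C,Q,Y): not NE [P1→D gives 6>2; P2→P gives 7>4; P3→Z gives 2>0]
(C,Q,Z): not NE [P2→R gives 9>5]
(C,R,X): not NE [P2→Q gives 8>5; P3→Z gives 5>1]
(C,R,Y): not NE [P1→B gives 9>6; P2→P gives 7>4; P3→Z gives 5>3]
(C,R,Z): not NE [P1→B gives 8>7]
(D,P,X): not NE [P1→C gives 9>4; P2→R gives 5>3]
(D,P,Y): not NE [P1→B gives 9>6; P2→Q gives 8>0]
(D,P,Z): not NE [P2→Q gives 6>1; P3→Y gives 5>2]
(D,Q,X): not NE [P1→B gives 6>1; P2→R gives 5>4]
(D,Q,Y): not NE [P3→X gives 8>4]
(D,Q,Z): not NE [P1→C gives 9>6; P3→X gives 8>1]
(D,R,X): not NE [P1→C gives 6>2]
(D,R,Y): not NE [P1→B gives 9>7; P2→Q gives 8>0; P3→X gives 8>1]
(D,R,Z): not NE [P1→B gives 8>4; P2→Q gives 6>3; P3→X gives 8>4]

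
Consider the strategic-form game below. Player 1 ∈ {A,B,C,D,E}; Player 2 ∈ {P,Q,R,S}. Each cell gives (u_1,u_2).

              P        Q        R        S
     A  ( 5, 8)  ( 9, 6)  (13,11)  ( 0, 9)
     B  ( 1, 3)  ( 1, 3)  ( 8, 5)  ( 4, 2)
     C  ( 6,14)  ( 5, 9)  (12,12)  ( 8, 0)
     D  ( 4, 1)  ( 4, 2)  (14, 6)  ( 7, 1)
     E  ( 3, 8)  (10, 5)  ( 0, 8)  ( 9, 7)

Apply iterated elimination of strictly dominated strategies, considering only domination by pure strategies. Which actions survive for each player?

P1 drop B (C beats it: P:6>1 Q:5>1 R:12>8 S:8>4)
P2 drop Q (R beats it: A:11>6 C:12>9 D:6>2 E:8>5)
P2 drop S (R beats it: A:11>9 C:12>0 D:6>1 E:8>7)
P1 drop E (A beats it: P:5>3 R:13>0)
P1→{A,C,D} P2→{P,R}

IESDS → P1:{A,C,D} P2:{P,R}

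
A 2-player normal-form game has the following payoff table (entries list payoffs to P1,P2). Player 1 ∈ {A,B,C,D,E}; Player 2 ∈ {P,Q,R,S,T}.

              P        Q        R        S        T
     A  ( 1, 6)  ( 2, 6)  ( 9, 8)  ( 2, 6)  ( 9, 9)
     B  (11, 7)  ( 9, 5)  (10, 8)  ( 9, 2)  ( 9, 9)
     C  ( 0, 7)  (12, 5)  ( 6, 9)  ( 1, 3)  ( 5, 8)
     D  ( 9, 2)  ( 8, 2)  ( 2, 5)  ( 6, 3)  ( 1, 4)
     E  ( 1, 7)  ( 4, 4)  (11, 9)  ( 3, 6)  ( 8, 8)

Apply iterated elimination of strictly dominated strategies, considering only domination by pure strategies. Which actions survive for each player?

IESDS → P1:{A,B,E} P2:{R,T}

P1 drop D (B beats it: P:11>9 Q:9>8 R:10>2 S:9>6 T:9>1)
P2 drop P (R beats it: A:8>6 B:8>7 C:9>7 E:9>7)
P2 drop Q (R beats it: A:8>6 B:8>5 C:9>5 E:9>4)
P1 drop C (A beats it: R:9>6 S:2>1 T:9>5)
P2 drop S (R beats it: A:8>6 B:8>2 E:9>6)
P1→{A,B,E} P2→{R,T}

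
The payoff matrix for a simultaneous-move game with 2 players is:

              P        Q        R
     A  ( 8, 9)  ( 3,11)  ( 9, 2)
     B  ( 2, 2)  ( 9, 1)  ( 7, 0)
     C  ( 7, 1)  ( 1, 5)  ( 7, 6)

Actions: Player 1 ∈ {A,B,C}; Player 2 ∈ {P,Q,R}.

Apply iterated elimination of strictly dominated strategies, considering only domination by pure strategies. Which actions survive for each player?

P1 drop C (A beats it: P:8>7 Q:3>1 R:9>7)
P2 drop R (P beats it: A:9>2 B:2>0)
P1→{A,B} P2→{P,Q}

Survivors P1:{A,B} P2:{P,Q}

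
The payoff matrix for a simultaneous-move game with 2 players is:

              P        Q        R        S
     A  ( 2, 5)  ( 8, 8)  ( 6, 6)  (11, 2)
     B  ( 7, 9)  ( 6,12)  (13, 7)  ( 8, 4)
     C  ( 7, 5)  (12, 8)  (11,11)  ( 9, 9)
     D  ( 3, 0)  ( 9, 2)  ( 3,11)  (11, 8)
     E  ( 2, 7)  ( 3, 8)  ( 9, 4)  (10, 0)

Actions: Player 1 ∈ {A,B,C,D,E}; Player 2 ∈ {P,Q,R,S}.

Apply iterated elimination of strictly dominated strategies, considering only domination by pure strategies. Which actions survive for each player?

P2 drop P (Q beats it: A:8>5 B:12>9 C:8>5 D:2>0 E:8>7)
P2 drop S (R beats it: A:6>2 B:7>4 C:11>9 D:11>8 E:4>0)
P1 drop A (C beats it: Q:12>8 R:11>6)
P1 drop D (C beats it: Q:12>9 R:11>3)
P1 drop E (B beats it: Q:6>3 R:13>9)
P1→{B,C} P2→{Q,R}

IESDS → P1:{B,C} P2:{Q,R}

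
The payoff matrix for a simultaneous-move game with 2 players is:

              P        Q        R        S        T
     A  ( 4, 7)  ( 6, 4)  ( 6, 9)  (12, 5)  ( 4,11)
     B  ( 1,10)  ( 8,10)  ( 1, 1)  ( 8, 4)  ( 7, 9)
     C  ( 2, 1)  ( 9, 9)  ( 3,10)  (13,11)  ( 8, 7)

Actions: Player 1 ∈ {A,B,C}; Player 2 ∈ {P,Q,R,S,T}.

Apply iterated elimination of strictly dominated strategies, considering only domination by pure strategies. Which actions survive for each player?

P1 drop B (C beats it: P:2>1 Q:9>8 R:3>1 S:13>8 T:8>7)
P2 drop P (R beats it: A:9>7 C:10>1)
P2 drop Q (R beats it: A:9>4 C:10>9)
P1→{A,C} P2→{R,S,T}

Remaining: P1:{A,C} P2:{R,S,T}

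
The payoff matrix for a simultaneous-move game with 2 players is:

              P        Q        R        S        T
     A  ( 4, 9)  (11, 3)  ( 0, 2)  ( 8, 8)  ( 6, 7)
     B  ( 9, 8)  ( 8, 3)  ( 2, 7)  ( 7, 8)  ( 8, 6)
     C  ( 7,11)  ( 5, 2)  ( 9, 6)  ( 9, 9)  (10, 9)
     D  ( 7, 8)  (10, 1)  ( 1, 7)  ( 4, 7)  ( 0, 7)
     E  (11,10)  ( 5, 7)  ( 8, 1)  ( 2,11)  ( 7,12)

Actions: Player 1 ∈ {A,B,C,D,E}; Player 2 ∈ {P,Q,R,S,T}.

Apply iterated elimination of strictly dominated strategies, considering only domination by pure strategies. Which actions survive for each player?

P2 drop Q (P beats it: A:9>3 B:8>3 C:11>2 D:8>1 E:10>7)
P1 drop A (C beats it: P:7>4 R:9>0 S:9>8 T:10>6)
P1 drop D (B beats it: P:9>7 R:2>1 S:7>4 T:8>0)
P2 drop R (P beats it: B:8>7 C:11>6 E:10>1)
P1→{B,C,E} P2→{P,S,T}

Survivors P1:{B,C,E} P2:{P,S,T}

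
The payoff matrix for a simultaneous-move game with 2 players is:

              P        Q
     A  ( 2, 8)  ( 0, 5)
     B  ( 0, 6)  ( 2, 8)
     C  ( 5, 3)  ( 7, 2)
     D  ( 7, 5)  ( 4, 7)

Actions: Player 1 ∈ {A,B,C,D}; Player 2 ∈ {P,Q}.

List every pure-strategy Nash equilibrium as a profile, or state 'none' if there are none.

No pure NE.

(A,P): not NE [P1→D gives 7>2]
(A,Q): not NE [P1→C gives 7>0; P2→P gives 8>5]
(B,P): not NE [P1→D gives 7>0; P2→Q gives 8>6]
(B,Q): not NE [P1→C gives 7>2]
(C,P): not NE [P1→D gives 7>5]
(C,Q): not NE [P2→P gives 3>2]
(D,P): not NE [P2→Q gives 7>5]
(D,Q): not NE [P1→C gives 7>4]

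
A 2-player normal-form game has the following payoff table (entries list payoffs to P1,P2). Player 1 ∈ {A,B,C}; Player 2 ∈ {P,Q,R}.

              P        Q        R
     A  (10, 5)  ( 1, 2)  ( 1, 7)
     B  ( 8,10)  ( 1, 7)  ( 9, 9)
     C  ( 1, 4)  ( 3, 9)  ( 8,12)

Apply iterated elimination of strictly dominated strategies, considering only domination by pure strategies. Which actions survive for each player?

Survivors P1:{A,B} P2:{P,R}

P2 drop Q (R beats it: A:7>2 B:9>7 C:12>9)
P1 drop C (B beats it: P:8>1 R:9>8)
P1→{A,B} P2→{P,R}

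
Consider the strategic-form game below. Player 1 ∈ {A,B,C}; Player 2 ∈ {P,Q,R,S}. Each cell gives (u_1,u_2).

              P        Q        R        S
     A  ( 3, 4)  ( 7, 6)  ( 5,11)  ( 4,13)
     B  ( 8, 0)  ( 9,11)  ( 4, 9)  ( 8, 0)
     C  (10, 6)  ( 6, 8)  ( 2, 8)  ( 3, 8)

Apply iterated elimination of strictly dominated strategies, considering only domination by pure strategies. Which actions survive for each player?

P2 drop P (Q beats it: A:6>4 B:11>0 C:8>6)
P1 drop C (A beats it: Q:7>6 R:5>2 S:4>3)
P1→{A,B} P2→{Q,R,S}

Remaining: P1:{A,B} P2:{Q,R,S}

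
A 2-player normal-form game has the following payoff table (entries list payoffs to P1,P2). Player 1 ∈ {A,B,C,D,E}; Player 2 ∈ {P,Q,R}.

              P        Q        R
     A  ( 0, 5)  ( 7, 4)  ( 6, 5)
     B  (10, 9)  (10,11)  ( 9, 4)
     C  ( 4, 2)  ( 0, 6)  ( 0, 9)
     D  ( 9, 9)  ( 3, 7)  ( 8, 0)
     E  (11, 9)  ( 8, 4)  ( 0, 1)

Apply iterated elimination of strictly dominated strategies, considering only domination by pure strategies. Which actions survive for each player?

Remaining: P1:{B,E} P2:{P,Q}

P1 drop A (B beats it: P:10>0 Q:10>7 R:9>6)
P1 drop C (B beats it: P:10>4 Q:10>0 R:9>0)
P1 drop D (B beats it: P:10>9 Q:10>3 R:9>8)
P2 drop R (P beats it: B:9>4 E:9>1)
P1→{B,E} P2→{P,Q}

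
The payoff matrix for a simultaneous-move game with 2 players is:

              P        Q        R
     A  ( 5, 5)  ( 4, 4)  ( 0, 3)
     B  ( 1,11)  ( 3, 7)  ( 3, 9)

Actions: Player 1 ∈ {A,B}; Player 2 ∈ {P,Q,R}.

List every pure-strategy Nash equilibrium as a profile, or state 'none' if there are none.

(A,P): NE
(A,Q): not NE [P2→P gives 5>4]
(A,R): not NE [P1→B gives 3>0; P2→P gives 5>3]
(B,P): not NE [P1→A gives 5>1]
(B,Q): not NE [P1→A gives 4>3; P2→P gives 11>7]
(B,R): not NE [P2→P gives 11>9]

NE set: (A,P)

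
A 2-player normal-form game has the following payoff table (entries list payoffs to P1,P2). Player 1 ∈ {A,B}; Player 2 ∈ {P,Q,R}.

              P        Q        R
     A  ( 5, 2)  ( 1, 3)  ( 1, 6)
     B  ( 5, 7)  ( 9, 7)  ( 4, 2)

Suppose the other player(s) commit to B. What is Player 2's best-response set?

BR_2 = {P,Q}

u_2(P vs B) = 7
u_2(Q vs B) = 7
u_2(R vs B) = 2
max payoff 7 at {P,Q}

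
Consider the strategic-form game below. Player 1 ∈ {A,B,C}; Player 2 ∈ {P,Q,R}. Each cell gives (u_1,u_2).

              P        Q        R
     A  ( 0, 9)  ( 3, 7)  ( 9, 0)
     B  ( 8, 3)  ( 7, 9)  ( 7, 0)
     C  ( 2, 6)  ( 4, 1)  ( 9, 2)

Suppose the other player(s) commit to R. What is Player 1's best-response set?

BR_1 = {A,C}

u_1(A vs R) = 9
u_1(B vs R) = 7
u_1(C vs R) = 9
max payoff 9 at {A,C}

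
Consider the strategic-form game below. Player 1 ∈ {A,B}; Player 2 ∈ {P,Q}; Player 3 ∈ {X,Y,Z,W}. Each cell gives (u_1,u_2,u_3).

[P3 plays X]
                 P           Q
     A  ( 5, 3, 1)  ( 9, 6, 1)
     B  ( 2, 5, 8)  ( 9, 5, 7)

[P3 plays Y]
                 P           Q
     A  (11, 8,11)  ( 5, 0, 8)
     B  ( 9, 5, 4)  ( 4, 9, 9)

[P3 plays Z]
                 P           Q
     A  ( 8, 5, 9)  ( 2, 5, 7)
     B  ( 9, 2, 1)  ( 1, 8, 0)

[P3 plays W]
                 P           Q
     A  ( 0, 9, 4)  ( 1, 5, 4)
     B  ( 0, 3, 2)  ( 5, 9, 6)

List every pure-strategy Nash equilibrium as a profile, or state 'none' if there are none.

NE set: (A,P,Y)

(A,P,X): not NE [P2→Q gives 6>3; P3→Y gives 11>1]
(A,P,Y): NE
(A,P,Z): not NE [P1→B gives 9>8; P3→Y gives 11>9]
(A,P,W): not NE [P3→Y gives 11>4]
(A,Q,X): not NE [P3→Y gives 8>1]
(A,Q,Y): not NE [P2→P gives 8>0]
(A,Q,Z): not NE [P3→Y gives 8>7]
(A,Q,W): not NE [P1→B gives 5>1; P2→P gives 9>5; P3→Y gives 8>4]
(B,P,X): not NE [P1→A gives 5>2]
(B,P,Y): not NE [P1→A gives 11>9; P2→Q gives 9>5; P3→X gives 8>4]
(B,P,Z): not NE [P2→Q gives 8>2; P3→X gives 8>1]
(B,P,W): not NE [P2→Q gives 9>3; P3→X gives 8>2]
(B,Q,X): not NE [P3→Y gives 9>7]
(B,Q,Y): not NE [P1→A gives 5>4]
(B,Q,Z): not NE [P1→A gives 2>1; P3→Y gives 9>0]
(B,Q,W): not NE [P3→Y gives 9>6]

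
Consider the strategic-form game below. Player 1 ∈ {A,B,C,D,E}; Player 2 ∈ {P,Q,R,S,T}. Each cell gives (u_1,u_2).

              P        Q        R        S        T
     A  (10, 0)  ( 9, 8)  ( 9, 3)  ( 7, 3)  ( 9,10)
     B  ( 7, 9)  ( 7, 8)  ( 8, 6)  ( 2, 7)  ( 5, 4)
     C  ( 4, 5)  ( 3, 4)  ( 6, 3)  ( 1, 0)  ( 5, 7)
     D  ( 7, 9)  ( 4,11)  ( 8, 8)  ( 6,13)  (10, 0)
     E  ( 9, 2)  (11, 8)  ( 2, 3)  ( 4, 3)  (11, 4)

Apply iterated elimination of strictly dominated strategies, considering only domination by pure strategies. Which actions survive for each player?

Survivors P1:{A,D,E} P2:{Q,S,T}

P1 drop B (A beats it: P:10>7 Q:9>7 R:9>8 S:7>2 T:9>5)
P1 drop C (A beats it: P:10>4 Q:9>3 R:9>6 S:7>1 T:9>5)
P2 drop P (Q beats it: A:8>0 D:11>9 E:8>2)
P2 drop R (Q beats it: A:8>3 D:11>8 E:8>3)
P1→{A,D,E} P2→{Q,S,T}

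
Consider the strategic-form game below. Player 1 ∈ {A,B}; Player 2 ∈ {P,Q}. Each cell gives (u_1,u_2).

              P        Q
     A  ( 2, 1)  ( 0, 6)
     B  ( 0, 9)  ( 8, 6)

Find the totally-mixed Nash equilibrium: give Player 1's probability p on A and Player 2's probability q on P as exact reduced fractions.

(p,q) = (3/8, 4/5)

P1 indiff ⇒ q·2+(1-q)·0 = q·0+(1-q)·8 ⇒ q(2) = (1-q)(8) ⇒ q = 4/5
P2 indiff ⇒ p·1+(1-p)·9 = p·6+(1-p)·6 ⇒ p(-5) = (1-p)(-3) ⇒ p = 3/8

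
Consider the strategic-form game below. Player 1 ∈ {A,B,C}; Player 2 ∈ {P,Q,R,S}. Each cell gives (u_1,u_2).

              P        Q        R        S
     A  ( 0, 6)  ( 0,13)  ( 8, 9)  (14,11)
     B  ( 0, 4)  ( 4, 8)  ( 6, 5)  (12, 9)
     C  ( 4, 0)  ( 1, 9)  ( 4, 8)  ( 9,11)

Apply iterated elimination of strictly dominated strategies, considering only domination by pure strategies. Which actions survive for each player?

P2 drop P (Q beats it: A:13>6 B:8>4 C:9>0)
P1 drop C (B beats it: Q:4>1 R:6>4 S:12>9)
P2 drop R (Q beats it: A:13>9 B:8>5)
P1→{A,B} P2→{Q,S}

IESDS → P1:{A,B} P2:{Q,S}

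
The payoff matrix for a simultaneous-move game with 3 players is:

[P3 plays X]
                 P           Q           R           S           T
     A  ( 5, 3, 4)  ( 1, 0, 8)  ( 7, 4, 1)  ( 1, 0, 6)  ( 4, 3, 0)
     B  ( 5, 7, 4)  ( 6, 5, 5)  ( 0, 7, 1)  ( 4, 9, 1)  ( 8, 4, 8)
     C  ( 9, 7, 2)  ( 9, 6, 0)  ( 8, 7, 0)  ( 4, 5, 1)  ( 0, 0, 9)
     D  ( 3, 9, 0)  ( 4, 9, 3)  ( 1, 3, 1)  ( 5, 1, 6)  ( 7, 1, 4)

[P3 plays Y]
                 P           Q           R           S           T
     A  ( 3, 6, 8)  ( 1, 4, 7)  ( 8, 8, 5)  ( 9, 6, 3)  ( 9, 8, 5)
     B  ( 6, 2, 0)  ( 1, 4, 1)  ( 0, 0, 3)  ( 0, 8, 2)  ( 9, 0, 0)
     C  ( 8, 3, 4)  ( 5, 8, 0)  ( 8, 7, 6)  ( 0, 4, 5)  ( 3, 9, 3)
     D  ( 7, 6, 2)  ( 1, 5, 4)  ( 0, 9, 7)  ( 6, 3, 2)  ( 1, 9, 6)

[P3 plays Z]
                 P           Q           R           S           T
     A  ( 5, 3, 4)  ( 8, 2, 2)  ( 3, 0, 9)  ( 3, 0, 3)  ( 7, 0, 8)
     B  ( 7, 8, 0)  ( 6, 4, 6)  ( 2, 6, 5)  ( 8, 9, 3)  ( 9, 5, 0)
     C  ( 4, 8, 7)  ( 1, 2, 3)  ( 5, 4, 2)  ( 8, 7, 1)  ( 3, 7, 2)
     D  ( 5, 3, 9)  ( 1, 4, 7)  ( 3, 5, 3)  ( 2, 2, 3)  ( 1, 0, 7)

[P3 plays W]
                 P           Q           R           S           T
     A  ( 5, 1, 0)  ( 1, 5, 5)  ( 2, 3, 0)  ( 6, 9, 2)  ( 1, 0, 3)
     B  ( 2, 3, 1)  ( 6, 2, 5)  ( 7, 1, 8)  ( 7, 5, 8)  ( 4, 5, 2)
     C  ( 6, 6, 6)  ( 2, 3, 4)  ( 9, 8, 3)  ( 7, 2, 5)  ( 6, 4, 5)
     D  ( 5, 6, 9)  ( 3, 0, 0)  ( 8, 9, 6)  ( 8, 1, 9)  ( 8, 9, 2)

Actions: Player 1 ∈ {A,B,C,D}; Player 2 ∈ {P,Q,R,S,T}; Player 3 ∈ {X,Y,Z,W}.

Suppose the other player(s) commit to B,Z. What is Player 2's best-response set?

u_2(P vs B,Z) = 8
u_2(Q vs B,Z) = 4
u_2(R vs B,Z) = 6
u_2(S vs B,Z) = 9
u_2(T vs B,Z) = 5
max payoff 9 at {S}

P2 best: {S}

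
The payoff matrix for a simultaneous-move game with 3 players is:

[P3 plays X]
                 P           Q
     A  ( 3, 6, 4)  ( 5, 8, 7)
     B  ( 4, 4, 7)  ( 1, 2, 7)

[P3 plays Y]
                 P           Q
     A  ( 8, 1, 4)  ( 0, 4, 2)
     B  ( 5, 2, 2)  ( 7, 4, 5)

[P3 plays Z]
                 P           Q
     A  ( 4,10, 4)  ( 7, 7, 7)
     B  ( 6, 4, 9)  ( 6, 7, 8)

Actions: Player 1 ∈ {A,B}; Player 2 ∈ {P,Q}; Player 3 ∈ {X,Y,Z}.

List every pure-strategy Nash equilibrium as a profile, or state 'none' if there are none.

(A,P,X): not NE [P1→B gives 4>3; P2→Q gives 8>6]
(A,P,Y): not NE [P2→Q gives 4>1]
(A,P,Z): not NE [P1→B gives 6>4]
(A,Q,X): NE
(A,Q,Y): not NE [P1→B gives 7>0; P3→Z gives 7>2]
(A,Q,Z): not NE [P2→P gives 10>7]
(B,P,X): not NE [P3→Z gives 9>7]
(B,P,Y): not NE [P1→A gives 8>5; P2→Q gives 4>2; P3→Z gives 9>2]
(B,P,Z): not NE [P2→Q gives 7>4]
(B,Q,X): not NE [P1→A gives 5>1; P2→P gives 4>2; P3→Z gives 8>7]
(B,Q,Y): not NE [P3→Z gives 8>5]
(B,Q,Z): not NE [P1→A gives 7>6]

NE set: (A,Q,X)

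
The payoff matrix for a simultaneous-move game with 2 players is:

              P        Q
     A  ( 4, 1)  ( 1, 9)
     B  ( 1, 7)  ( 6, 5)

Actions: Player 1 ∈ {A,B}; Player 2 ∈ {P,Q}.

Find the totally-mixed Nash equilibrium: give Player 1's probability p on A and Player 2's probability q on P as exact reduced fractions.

(p,q) = (1/5, 5/8)

P1 indiff ⇒ q·4+(1-q)·1 = q·1+(1-q)·6 ⇒ q(3) = (1-q)(5) ⇒ q = 5/8
P2 indiff ⇒ p·1+(1-p)·7 = p·9+(1-p)·5 ⇒ p(-8) = (1-p)(-2) ⇒ p = 1/5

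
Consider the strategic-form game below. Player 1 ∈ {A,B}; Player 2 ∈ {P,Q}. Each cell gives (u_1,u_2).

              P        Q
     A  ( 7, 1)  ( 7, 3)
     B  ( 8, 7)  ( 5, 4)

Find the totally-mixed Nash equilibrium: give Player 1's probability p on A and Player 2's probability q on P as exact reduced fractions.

P1 indiff ⇒ q·7+(1-q)·7 = q·8+(1-q)·5 ⇒ q(-1) = (1-q)(-2) ⇒ q = 2/3
P2 indiff ⇒ p·1+(1-p)·7 = p·3+(1-p)·4 ⇒ p(-2) = (1-p)(-3) ⇒ p = 3/5

(p,q) = (3/5, 2/3)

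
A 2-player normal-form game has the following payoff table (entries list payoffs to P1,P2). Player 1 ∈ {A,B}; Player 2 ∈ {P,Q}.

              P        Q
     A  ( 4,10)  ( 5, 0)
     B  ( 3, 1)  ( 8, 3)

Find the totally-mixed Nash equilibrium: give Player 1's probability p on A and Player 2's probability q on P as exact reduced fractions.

P1 indiff ⇒ q·4+(1-q)·5 = q·3+(1-q)·8 ⇒ q(1) = (1-q)(3) ⇒ q = 3/4
P2 indiff ⇒ p·10+(1-p)·1 = p·0+(1-p)·3 ⇒ p(10) = (1-p)(2) ⇒ p = 1/6

P1 mixes 1/6 on A; P2 mixes 3/4 on P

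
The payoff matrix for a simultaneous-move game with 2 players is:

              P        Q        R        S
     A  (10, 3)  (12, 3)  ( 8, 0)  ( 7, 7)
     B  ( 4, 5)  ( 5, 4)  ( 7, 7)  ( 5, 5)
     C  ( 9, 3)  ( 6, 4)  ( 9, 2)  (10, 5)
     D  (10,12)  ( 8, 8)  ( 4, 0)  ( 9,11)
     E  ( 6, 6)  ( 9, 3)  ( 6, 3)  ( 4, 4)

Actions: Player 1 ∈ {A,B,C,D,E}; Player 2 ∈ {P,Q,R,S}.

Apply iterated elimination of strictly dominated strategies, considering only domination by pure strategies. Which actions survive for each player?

P1 drop B (A beats it: P:10>4 Q:12>5 R:8>7 S:7>5)
P1 drop E (A beats it: P:10>6 Q:12>9 R:8>6 S:7>4)
P2 drop Q (S beats it: A:7>3 C:5>4 D:11>8)
P2 drop R (P beats it: A:3>0 C:3>2 D:12>0)
P1→{A,C,D} P2→{P,S}

Remaining: P1:{A,C,D} P2:{P,S}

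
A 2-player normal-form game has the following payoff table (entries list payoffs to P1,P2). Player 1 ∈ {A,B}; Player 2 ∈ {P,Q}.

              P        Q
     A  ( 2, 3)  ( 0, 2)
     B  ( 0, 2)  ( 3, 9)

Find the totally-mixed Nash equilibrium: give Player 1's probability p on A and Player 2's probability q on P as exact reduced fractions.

P1 indiff ⇒ q·2+(1-q)·0 = q·0+(1-q)·3 ⇒ q(2) = (1-q)(3) ⇒ q = 3/5
P2 indiff ⇒ p·3+(1-p)·2 = p·2+(1-p)·9 ⇒ p(1) = (1-p)(7) ⇒ p = 7/8

P1 mixes 7/8 on A; P2 mixes 3/5 on P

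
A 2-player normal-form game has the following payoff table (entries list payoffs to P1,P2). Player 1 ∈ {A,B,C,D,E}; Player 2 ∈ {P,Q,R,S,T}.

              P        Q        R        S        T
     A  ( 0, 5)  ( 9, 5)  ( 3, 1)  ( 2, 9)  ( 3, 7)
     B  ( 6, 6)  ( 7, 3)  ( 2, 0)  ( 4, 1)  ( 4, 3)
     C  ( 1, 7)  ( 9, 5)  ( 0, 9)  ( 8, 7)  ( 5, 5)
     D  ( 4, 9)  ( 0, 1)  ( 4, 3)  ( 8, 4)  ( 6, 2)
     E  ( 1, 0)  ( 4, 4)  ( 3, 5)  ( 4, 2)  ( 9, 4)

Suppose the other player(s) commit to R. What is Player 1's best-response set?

u_1(A vs R) = 3
u_1(B vs R) = 2
u_1(C vs R) = 0
u_1(D vs R) = 4
u_1(E vs R) = 3
max payoff 4 at {D}

argmax u_1 = {D}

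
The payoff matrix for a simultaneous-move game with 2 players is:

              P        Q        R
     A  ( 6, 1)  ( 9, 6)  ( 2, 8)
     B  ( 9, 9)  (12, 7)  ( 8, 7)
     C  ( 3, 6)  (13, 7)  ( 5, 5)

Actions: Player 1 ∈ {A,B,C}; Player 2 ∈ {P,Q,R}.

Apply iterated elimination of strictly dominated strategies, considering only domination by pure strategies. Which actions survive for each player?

P1 drop A (B beats it: P:9>6 Q:12>9 R:8>2)
P2 drop R (P beats it: B:9>7 C:6>5)
P1→{B,C} P2→{P,Q}

Remaining: P1:{B,C} P2:{P,Q}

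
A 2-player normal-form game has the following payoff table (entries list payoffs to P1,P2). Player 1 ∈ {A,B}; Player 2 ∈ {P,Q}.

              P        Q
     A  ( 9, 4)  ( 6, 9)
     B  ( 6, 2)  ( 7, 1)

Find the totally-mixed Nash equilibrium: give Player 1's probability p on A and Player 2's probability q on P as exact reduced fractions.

(p,q) = (1/6, 1/4)

P1 indiff ⇒ q·9+(1-q)·6 = q·6+(1-q)·7 ⇒ q(3) = (1-q)(1) ⇒ q = 1/4
P2 indiff ⇒ p·4+(1-p)·2 = p·9+(1-p)·1 ⇒ p(-5) = (1-p)(-1) ⇒ p = 1/6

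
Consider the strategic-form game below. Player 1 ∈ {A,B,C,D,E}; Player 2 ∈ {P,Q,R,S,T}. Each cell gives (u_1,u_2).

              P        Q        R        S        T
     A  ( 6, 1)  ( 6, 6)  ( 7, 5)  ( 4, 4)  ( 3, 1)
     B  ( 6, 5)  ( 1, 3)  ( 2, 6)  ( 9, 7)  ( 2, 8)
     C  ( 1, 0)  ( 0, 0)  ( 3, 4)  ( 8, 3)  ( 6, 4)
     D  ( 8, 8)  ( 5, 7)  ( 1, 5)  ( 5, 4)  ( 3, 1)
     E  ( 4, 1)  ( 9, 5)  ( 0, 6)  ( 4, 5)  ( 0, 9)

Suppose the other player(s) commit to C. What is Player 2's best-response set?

u_2(P vs C) = 0
u_2(Q vs C) = 0
u_2(R vs C) = 4
u_2(S vs C) = 3
u_2(T vs C) = 4
max payoff 4 at {R,T}

P2 best: {R,T}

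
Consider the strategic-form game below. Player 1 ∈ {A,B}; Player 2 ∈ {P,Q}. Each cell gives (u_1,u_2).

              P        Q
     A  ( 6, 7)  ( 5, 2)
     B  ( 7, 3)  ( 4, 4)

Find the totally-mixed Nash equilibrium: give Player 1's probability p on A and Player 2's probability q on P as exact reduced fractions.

P1 indiff ⇒ q·6+(1-q)·5 = q·7+(1-q)·4 ⇒ q(-1) = (1-q)(-1) ⇒ q = 1/2
P2 indiff ⇒ p·7+(1-p)·3 = p·2+(1-p)·4 ⇒ p(5) = (1-p)(1) ⇒ p = 1/6

p=1/6, q=1/2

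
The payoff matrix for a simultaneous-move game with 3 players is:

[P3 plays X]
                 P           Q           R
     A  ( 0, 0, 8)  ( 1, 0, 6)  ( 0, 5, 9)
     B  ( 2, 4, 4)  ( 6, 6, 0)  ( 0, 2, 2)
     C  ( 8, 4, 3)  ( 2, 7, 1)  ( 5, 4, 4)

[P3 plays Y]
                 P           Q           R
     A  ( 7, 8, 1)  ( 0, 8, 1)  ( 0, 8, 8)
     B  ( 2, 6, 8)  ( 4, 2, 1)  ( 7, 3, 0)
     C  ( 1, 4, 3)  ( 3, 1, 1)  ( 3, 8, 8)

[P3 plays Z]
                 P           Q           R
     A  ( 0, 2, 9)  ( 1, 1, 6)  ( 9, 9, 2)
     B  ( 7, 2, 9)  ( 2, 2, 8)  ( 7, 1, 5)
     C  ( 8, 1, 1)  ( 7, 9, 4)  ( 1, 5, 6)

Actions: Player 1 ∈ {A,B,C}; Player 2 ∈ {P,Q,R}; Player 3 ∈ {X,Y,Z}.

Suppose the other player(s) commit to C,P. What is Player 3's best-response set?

P3 best: {X,Y}

u_3(X vs C,P) = 3
u_3(Y vs C,P) = 3
u_3(Z vs C,P) = 1
max payoff 3 at {X,Y}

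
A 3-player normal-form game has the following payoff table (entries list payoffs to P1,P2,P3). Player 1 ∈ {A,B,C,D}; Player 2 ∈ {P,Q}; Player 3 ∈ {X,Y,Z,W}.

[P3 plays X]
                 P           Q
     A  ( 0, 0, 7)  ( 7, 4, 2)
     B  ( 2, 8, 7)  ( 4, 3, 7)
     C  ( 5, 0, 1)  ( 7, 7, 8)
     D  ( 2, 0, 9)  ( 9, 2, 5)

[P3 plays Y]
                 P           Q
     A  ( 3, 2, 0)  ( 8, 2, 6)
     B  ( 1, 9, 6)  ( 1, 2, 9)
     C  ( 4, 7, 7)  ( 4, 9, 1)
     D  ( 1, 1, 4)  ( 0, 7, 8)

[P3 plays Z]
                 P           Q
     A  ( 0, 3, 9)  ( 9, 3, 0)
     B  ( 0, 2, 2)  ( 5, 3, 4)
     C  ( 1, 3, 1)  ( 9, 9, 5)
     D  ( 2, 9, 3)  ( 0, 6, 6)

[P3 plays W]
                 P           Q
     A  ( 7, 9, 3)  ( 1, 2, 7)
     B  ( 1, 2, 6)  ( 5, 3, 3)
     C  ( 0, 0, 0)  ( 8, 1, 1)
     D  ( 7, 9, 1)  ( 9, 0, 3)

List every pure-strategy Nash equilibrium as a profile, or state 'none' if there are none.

No pure NE.

(A,P,X): not NE [P1→C gives 5>0; P2→Q gives 4>0; P3→Z gives 9>7]
(A,P,Y): not NE [P1→C gives 4>3; P3→Z gives 9>0]
(A,P,Z): not NE [P1→D gives 2>0]
(A,P,W): not NE [P3→Z gives 9>3]
(A,Q,X): not NE [P1→D gives 9>7; P3→W gives 7>2]
(A,Q,Y): not NE [P3→W gives 7>6]
(A,Q,Z): not NE [P3→W gives 7>0]
(A,Q,W): not NE [P1→D gives 9>1; P2→P gives 9>2]
(B,P,X): not NE [P1→C gives 5>2]
(B,P,Y): not NE [P1→C gives 4>1; P3→X gives 7>6]
(B,P,Z): not NE [P1→D gives 2>0; P2→Q gives 3>2; P3→X gives 7>2]
(B,P,W): not NE [P1→D gives 7>1; P2→Q gives 3>2; P3→X gives 7>6]
(B,Q,X): not NE [P1→D gives 9>4; P2→P gives 8>3; P3→Y gives 9>7]
(B,Q,Y): not NE [P1→A gives 8>1; P2→P gives 9>2]
(B,Q,Z): not NE [P1→C gives 9>5; P3→Y gives 9>4]
(B,Q,W): not NE [P1→D gives 9>5; P3→Y gives 9>3]
(C,P,X): not NE [P2→Q gives 7>0; P3→Y gives 7>1]
(C,P,Y): not NE [P2→Q gives 9>7]
(C,P,Z): not NE [P1→D gives 2>1; P2→Q gives 9>3; P3→Y gives 7>1]
(C,P,W): not NE [P1→D gives 7>0; P2→Q gives 1>0; P3→Y gives 7>0]
(C,Q,X): not NE [P1→D gives 9>7]
(C,Q,Y): not NE [P1→A gives 8>4; P3→X gives 8>1]
(C,Q,Z): not NE [P3→X gives 8>5]
(C,Q,W): not NE [P1→D gives 9>8; P3→X gives 8>1]
(D,P,X): not NE [P1→C gives 5>2; P2→Q gives 2>0]
(D,P,Y): not NE [P1→C gives 4>1; P2→Q gives 7>1; P3→X gives 9>4]
(D,P,Z): not NE [P3→X gives 9>3]
(D,P,W): not NE [P3→X gives 9>1]
(D,Q,X): not NE [P3→Y gives 8>5]
(D,Q,Y): not NE [P1→A gives 8>0]
(D,Q,Z): not NE [P1→C gives 9>0; P2→P gives 9>6; P3→Y gives 8>6]
(D,Q,W): not NE [P2→P gives 9>0; P3→Y gives 8>3]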